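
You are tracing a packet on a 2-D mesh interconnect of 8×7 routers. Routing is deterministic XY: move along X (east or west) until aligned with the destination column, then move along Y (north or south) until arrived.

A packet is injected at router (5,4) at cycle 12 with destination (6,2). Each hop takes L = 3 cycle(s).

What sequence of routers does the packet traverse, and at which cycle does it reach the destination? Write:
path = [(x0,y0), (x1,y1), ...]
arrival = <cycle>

hop 0: (5,4) @ cyc 12
hop 1: (6,4) @ cyc 15  [E]
hop 2: (6,3) @ cyc 18  [S]
hop 3: (6,2) @ cyc 21  [S]

path = [(5,4), (6,4), (6,3), (6,2)]
arrival = 21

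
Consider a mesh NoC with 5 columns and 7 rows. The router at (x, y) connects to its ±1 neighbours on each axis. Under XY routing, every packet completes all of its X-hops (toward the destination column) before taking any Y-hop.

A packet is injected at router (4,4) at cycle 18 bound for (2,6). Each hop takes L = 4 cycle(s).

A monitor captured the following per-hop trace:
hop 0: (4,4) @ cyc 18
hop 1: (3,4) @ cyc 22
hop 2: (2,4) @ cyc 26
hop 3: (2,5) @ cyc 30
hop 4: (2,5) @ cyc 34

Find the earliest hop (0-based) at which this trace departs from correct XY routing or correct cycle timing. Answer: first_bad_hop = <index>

[1] (-1,+0) / 4c ⇒ ok
[2] (-1,+0) / 4c ⇒ ok
[3] (+0,+1) / 4c ⇒ ok
[4] (+0,+0) / 4c ⇒ BAD: non-unit step

first_bad_hop = 4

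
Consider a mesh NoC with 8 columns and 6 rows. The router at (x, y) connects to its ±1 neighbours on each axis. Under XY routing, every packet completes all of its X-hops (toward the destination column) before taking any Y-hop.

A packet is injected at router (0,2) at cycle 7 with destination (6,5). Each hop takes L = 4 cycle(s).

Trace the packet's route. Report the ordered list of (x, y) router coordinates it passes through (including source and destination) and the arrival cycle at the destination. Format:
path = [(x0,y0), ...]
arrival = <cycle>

hop 0: (0,2) @ cyc 7
hop 1: (1,2) @ cyc 11  [E]
hop 2: (2,2) @ cyc 15  [E]
hop 3: (3,2) @ cyc 19  [E]
hop 4: (4,2) @ cyc 23  [E]
hop 5: (5,2) @ cyc 27  [E]
hop 6: (6,2) @ cyc 31  [E]
hop 7: (6,3) @ cyc 35  [N]
hop 8: (6,4) @ cyc 39  [N]
hop 9: (6,5) @ cyc 43  [N]

path = [(0,2), (1,2), (2,2), (3,2), (4,2), (5,2), (6,2), (6,3), (6,4), (6,5)]
arrival = 43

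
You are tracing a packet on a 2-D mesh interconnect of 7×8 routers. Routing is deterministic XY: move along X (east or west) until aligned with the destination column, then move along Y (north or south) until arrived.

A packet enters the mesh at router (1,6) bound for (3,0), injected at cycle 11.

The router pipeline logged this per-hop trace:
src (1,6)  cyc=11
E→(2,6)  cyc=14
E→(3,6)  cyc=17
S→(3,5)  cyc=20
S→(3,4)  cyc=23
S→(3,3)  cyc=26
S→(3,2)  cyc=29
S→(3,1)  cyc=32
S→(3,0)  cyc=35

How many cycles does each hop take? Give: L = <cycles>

Δcyc across hop 0→1: 14 − 11 = 3.
One hop costs L cycles, so L = 3.

L = 3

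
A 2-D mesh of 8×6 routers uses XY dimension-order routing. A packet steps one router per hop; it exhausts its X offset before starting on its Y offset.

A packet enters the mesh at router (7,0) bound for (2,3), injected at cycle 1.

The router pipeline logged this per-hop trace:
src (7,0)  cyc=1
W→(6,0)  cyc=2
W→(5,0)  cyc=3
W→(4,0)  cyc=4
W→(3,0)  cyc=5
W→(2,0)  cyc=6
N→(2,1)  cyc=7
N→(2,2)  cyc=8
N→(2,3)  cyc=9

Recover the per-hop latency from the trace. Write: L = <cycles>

L = 1

Δcyc across hop 0→1: 2 − 1 = 1.
One hop costs L cycles, so L = 1.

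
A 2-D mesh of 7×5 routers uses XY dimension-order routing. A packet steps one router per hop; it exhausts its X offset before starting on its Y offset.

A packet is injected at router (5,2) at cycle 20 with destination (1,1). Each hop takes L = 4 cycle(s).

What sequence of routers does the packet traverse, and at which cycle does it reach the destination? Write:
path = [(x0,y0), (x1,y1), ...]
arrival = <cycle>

path = [(5,2), (4,2), (3,2), (2,2), (1,2), (1,1)]
arrival = 40

hop 0: (5,2) @ cyc 20
hop 1: (4,2) @ cyc 24  [W]
hop 2: (3,2) @ cyc 28  [W]
hop 3: (2,2) @ cyc 32  [W]
hop 4: (1,2) @ cyc 36  [W]
hop 5: (1,1) @ cyc 40  [S]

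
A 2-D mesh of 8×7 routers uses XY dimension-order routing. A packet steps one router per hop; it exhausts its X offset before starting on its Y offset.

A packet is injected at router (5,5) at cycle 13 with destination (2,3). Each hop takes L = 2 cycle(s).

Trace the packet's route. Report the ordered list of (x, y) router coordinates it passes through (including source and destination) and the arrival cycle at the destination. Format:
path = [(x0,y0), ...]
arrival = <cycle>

path = [(5,5), (4,5), (3,5), (2,5), (2,4), (2,3)]
arrival = 23

[0] x=5 y=5 t=13
[1] x=4 y=5 t=15 →W
[2] x=3 y=5 t=17 →W
[3] x=2 y=5 t=19 →W
[4] x=2 y=4 t=21 →S
[5] x=2 y=3 t=23 →S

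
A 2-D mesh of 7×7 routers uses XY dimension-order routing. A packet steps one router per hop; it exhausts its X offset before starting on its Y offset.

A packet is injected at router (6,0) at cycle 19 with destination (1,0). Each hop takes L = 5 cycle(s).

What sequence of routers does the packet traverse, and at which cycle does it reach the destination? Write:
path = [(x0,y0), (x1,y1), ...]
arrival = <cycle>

[0] x=6 y=0 t=19
[1] x=5 y=0 t=24 →W
[2] x=4 y=0 t=29 →W
[3] x=3 y=0 t=34 →W
[4] x=2 y=0 t=39 →W
[5] x=1 y=0 t=44 →W

path = [(6,0), (5,0), (4,0), (3,0), (2,0), (1,0)]
arrival = 44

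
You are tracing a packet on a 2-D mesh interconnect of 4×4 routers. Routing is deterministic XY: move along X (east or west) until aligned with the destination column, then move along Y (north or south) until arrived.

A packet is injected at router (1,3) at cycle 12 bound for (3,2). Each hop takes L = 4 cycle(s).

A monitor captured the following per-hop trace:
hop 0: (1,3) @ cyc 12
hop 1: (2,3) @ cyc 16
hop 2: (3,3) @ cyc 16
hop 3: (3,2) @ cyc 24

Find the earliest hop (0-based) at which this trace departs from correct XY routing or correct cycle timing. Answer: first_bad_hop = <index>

first_bad_hop = 2

  1: Δx=+1 Δy=+0 Δt=4 [ok]
  2: Δx=+1 Δy=+0 Δt=0 [BAD: Δcyc=0≠L]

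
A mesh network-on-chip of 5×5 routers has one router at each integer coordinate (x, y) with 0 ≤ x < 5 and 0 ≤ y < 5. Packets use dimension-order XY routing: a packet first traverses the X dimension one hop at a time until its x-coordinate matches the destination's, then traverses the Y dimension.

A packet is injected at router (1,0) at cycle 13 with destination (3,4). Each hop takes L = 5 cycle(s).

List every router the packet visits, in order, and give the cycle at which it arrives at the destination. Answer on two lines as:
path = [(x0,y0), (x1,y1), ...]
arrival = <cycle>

#0 — 1,0 | c13
#1 — 2,0 | c18 | E
#2 — 3,0 | c23 | E
#3 — 3,1 | c28 | N
#4 — 3,2 | c33 | N
#5 — 3,3 | c38 | N
#6 — 3,4 | c43 | N

path = [(1,0), (2,0), (3,0), (3,1), (3,2), (3,3), (3,4)]
arrival = 43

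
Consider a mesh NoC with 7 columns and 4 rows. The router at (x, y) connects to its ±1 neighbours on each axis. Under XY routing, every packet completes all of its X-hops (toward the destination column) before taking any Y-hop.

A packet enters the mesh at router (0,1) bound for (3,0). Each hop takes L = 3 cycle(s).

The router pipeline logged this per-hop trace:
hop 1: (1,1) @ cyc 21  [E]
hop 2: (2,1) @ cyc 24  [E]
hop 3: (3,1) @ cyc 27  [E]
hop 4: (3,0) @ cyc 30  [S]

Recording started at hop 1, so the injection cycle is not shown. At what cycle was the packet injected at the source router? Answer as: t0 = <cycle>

t0 = 18

The first recorded entry is hop 1 at cycle 21.
Subtract one hop: t0 = 21 − 3 = 18.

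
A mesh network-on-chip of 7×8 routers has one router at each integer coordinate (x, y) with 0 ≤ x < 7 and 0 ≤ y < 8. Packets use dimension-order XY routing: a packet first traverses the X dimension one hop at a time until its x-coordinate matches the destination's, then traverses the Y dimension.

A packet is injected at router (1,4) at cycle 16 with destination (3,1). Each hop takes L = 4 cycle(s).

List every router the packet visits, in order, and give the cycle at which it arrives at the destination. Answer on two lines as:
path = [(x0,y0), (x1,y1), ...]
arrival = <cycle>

  0. router=(1,4) cycle=16 (inject)
  1. router=(2,4) cycle=20 dir=E
  2. router=(3,4) cycle=24 dir=E
  3. router=(3,3) cycle=28 dir=S
  4. router=(3,2) cycle=32 dir=S
  5. router=(3,1) cycle=36 dir=S

path = [(1,4), (2,4), (3,4), (3,3), (3,2), (3,1)]
arrival = 36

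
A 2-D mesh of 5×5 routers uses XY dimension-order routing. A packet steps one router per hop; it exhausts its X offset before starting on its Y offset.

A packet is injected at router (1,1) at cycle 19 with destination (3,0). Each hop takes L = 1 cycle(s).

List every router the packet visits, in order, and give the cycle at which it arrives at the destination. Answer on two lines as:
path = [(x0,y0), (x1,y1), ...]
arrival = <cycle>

#0 — 1,1 | c19
#1 — 2,1 | c20 | E
#2 — 3,1 | c21 | E
#3 — 3,0 | c22 | S

path = [(1,1), (2,1), (3,1), (3,0)]
arrival = 22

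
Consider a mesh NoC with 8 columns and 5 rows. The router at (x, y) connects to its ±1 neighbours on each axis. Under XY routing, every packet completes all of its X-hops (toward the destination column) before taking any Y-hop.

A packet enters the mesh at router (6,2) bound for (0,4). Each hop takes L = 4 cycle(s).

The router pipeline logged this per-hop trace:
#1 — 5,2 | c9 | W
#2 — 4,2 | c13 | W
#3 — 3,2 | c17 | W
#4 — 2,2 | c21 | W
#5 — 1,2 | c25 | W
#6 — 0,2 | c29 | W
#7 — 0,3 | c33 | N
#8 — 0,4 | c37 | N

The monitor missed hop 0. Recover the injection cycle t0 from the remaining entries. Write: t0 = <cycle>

t0 = 5

Hop 1 reached at cycle 9; hop k is at t0 + k·L.
Subtract one hop: t0 = 9 − 4 = 5.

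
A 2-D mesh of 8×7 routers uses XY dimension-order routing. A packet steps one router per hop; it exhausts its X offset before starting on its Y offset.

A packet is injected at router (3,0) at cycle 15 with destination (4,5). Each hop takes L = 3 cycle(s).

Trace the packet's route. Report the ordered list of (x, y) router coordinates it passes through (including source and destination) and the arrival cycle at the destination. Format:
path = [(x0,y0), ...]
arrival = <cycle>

path = [(3,0), (4,0), (4,1), (4,2), (4,3), (4,4), (4,5)]
arrival = 33

[0] x=3 y=0 t=15
[1] x=4 y=0 t=18 →E
[2] x=4 y=1 t=21 →N
[3] x=4 y=2 t=24 →N
[4] x=4 y=3 t=27 →N
[5] x=4 y=4 t=30 →N
[6] x=4 y=5 t=33 →N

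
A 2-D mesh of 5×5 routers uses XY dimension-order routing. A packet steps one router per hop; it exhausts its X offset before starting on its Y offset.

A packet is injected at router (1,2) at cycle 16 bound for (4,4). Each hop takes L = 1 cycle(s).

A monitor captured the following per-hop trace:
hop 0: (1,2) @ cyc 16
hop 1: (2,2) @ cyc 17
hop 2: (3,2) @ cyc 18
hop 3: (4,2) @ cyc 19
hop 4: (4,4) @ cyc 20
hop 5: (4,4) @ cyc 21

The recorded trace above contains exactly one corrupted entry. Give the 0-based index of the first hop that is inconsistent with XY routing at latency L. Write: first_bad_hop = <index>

first_bad_hop = 4

hop 1: step (+1,+0), +1 cyc — ok
hop 2: step (+1,+0), +1 cyc — ok
hop 3: step (+1,+0), +1 cyc — ok
hop 4: step (+0,+2), +1 cyc — BAD: non-unit step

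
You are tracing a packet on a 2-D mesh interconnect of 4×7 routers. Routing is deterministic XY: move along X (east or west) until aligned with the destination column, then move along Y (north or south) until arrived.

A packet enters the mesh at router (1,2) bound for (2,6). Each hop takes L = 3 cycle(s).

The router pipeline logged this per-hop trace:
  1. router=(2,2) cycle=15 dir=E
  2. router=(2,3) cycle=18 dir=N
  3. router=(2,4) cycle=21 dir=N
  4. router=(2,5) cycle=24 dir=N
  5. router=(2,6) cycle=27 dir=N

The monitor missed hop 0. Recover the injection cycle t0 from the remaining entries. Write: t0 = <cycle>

The first recorded entry is hop 1 at cycle 15.
Therefore t0 = 15 − L = 12.

t0 = 12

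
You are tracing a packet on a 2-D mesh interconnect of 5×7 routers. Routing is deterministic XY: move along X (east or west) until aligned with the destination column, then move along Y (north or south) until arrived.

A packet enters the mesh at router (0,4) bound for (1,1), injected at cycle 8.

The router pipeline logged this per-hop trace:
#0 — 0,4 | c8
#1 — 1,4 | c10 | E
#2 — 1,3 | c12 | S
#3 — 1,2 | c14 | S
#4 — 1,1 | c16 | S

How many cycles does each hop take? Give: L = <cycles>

L = 2

Between hops 0 and 1 the cycle counter advances 10 − 8 = 2.
Per-hop latency L = Δcyc = 2.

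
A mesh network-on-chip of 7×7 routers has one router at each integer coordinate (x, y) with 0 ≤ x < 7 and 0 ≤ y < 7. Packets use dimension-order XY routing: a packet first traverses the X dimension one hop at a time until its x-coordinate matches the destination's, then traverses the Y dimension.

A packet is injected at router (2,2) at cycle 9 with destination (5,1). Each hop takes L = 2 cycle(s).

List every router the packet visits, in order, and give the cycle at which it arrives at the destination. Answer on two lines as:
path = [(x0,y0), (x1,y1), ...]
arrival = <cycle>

  0. router=(2,2) cycle=9 (inject)
  1. router=(3,2) cycle=11 dir=E
  2. router=(4,2) cycle=13 dir=E
  3. router=(5,2) cycle=15 dir=E
  4. router=(5,1) cycle=17 dir=S

path = [(2,2), (3,2), (4,2), (5,2), (5,1)]
arrival = 17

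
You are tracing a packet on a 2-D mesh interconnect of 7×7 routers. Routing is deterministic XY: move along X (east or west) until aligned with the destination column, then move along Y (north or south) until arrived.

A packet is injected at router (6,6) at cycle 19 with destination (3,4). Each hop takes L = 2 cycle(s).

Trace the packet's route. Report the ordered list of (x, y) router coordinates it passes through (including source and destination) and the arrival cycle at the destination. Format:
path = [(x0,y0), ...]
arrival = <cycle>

hop 0: (6,6) @ cyc 19
hop 1: (5,6) @ cyc 21  [W]
hop 2: (4,6) @ cyc 23  [W]
hop 3: (3,6) @ cyc 25  [W]
hop 4: (3,5) @ cyc 27  [S]
hop 5: (3,4) @ cyc 29  [S]

path = [(6,6), (5,6), (4,6), (3,6), (3,5), (3,4)]
arrival = 29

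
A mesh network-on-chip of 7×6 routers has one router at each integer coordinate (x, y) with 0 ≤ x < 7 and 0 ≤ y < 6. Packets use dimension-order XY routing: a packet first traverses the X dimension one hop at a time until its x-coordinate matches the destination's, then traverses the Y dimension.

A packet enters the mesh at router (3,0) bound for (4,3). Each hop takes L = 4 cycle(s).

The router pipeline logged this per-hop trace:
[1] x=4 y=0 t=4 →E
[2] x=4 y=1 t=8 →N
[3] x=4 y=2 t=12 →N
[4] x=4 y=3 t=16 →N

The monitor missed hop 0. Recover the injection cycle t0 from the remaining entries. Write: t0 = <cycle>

t0 = 0

Hop 1 reached at cycle 4; hop k is at t0 + k·L.
Subtract one hop: t0 = 4 − 4 = 0.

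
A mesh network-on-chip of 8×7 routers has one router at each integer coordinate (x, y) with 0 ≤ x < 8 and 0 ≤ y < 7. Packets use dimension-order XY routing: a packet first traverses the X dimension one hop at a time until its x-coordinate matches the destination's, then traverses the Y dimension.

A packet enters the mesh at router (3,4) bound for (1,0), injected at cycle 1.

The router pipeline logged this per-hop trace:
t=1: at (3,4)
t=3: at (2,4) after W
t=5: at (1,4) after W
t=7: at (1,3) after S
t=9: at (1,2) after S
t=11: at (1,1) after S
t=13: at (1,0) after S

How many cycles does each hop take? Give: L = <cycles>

L = 2

Between hops 0 and 1 the cycle counter advances 3 − 1 = 2.
One hop costs L cycles, so L = 2.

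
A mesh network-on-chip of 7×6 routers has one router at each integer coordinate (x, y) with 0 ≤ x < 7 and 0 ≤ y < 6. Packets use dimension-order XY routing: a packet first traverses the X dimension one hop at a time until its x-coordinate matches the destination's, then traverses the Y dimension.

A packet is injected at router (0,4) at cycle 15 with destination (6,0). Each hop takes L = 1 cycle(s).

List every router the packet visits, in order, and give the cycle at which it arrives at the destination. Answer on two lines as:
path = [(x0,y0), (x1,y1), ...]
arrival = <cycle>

path = [(0,4), (1,4), (2,4), (3,4), (4,4), (5,4), (6,4), (6,3), (6,2), (6,1), (6,0)]
arrival = 25

[0] x=0 y=4 t=15
[1] x=1 y=4 t=16 →E
[2] x=2 y=4 t=17 →E
[3] x=3 y=4 t=18 →E
[4] x=4 y=4 t=19 →E
[5] x=5 y=4 t=20 →E
[6] x=6 y=4 t=21 →E
[7] x=6 y=3 t=22 →S
[8] x=6 y=2 t=23 →S
[9] x=6 y=1 t=24 →S
[10] x=6 y=0 t=25 →S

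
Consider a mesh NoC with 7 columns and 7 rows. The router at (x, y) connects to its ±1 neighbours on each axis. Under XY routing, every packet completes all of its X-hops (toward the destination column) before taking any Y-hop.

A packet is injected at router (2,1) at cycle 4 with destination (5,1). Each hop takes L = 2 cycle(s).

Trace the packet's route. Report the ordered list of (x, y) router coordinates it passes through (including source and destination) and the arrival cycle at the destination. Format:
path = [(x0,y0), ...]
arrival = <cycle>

src (2,1)  cyc=4
E→(3,1)  cyc=6
E→(4,1)  cyc=8
E→(5,1)  cyc=10

path = [(2,1), (3,1), (4,1), (5,1)]
arrival = 10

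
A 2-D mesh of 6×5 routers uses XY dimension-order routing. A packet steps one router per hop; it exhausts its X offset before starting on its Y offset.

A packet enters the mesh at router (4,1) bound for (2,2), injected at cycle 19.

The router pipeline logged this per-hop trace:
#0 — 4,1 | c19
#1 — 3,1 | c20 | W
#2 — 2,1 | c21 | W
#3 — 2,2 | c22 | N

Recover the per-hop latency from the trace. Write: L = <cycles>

L = 1

Between hops 0 and 1 the cycle counter advances 20 − 19 = 1.
Each hop adds L, hence L = 1.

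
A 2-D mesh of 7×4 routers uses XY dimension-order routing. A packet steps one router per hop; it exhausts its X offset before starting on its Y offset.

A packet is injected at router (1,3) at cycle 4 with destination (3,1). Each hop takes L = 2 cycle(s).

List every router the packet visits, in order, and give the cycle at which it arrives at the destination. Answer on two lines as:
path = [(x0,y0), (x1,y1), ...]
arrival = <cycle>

src (1,3)  cyc=4
E→(2,3)  cyc=6
E→(3,3)  cyc=8
S→(3,2)  cyc=10
S→(3,1)  cyc=12

path = [(1,3), (2,3), (3,3), (3,2), (3,1)]
arrival = 12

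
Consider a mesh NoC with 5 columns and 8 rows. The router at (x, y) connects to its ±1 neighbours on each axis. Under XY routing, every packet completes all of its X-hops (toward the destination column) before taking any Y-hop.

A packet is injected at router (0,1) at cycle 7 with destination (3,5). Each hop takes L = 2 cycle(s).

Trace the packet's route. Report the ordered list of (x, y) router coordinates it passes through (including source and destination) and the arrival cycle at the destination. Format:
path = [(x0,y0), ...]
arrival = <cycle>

path = [(0,1), (1,1), (2,1), (3,1), (3,2), (3,3), (3,4), (3,5)]
arrival = 21

hop 0: (0,1) @ cyc 7
hop 1: (1,1) @ cyc 9  [E]
hop 2: (2,1) @ cyc 11  [E]
hop 3: (3,1) @ cyc 13  [E]
hop 4: (3,2) @ cyc 15  [N]
hop 5: (3,3) @ cyc 17  [N]
hop 6: (3,4) @ cyc 19  [N]
hop 7: (3,5) @ cyc 21  [N]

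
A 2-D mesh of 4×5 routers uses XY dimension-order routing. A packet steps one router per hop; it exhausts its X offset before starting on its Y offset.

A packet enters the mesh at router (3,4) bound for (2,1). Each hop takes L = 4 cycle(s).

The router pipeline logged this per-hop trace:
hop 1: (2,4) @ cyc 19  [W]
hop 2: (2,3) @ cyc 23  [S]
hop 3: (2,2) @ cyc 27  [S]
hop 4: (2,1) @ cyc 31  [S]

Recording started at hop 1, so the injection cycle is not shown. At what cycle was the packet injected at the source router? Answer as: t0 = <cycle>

cyc[1] = 19 and cyc[k] = t0 + k·L for every k.
Subtract one hop: t0 = 19 − 4 = 15.

t0 = 15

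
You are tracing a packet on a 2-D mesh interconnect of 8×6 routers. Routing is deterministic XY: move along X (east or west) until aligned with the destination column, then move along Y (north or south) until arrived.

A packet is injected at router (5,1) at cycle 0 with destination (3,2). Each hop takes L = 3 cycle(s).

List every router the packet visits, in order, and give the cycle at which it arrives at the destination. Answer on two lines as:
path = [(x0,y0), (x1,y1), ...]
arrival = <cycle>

  0. router=(5,1) cycle=0 (inject)
  1. router=(4,1) cycle=3 dir=W
  2. router=(3,1) cycle=6 dir=W
  3. router=(3,2) cycle=9 dir=N

path = [(5,1), (4,1), (3,1), (3,2)]
arrival = 9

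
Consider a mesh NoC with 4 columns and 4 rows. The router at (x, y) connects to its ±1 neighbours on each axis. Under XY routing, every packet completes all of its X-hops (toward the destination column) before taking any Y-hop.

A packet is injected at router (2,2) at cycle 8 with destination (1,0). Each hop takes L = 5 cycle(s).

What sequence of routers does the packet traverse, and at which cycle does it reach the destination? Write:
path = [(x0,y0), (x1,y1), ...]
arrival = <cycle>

path = [(2,2), (1,2), (1,1), (1,0)]
arrival = 23

  0. router=(2,2) cycle=8 (inject)
  1. router=(1,2) cycle=13 dir=W
  2. router=(1,1) cycle=18 dir=S
  3. router=(1,0) cycle=23 dir=S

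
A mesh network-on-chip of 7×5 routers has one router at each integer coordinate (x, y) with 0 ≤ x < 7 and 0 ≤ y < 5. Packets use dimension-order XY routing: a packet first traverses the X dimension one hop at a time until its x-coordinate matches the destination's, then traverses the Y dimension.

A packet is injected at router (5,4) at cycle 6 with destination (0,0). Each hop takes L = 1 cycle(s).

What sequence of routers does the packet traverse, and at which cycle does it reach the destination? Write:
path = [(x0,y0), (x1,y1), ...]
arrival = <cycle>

path = [(5,4), (4,4), (3,4), (2,4), (1,4), (0,4), (0,3), (0,2), (0,1), (0,0)]
arrival = 15

  0. router=(5,4) cycle=6 (inject)
  1. router=(4,4) cycle=7 dir=W
  2. router=(3,4) cycle=8 dir=W
  3. router=(2,4) cycle=9 dir=W
  4. router=(1,4) cycle=10 dir=W
  5. router=(0,4) cycle=11 dir=W
  6. router=(0,3) cycle=12 dir=S
  7. router=(0,2) cycle=13 dir=S
  8. router=(0,1) cycle=14 dir=S
  9. router=(0,0) cycle=15 dir=S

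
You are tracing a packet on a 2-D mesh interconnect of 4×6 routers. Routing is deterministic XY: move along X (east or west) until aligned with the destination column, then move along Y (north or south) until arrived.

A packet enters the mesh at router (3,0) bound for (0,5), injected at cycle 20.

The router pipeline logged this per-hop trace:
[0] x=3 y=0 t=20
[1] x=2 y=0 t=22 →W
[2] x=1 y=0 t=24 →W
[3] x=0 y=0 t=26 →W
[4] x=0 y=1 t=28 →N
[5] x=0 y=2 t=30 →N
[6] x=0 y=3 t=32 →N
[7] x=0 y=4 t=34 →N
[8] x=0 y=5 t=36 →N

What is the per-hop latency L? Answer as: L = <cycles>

L = 2

From hop 0 (20) to hop 1 (22): +2 cycles.
Per-hop latency L = Δcyc = 2.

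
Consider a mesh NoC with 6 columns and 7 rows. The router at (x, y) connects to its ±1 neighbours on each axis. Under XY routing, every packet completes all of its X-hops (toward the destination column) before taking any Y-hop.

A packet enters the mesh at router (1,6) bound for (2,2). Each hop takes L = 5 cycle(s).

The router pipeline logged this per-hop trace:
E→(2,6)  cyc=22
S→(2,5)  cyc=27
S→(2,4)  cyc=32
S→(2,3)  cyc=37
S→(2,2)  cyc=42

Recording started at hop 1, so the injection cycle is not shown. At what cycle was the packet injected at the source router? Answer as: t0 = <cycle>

t0 = 17

At hop 1 the cycle is 22; in general cyc_k = t0 + kL.
Subtract one hop: t0 = 22 − 5 = 17.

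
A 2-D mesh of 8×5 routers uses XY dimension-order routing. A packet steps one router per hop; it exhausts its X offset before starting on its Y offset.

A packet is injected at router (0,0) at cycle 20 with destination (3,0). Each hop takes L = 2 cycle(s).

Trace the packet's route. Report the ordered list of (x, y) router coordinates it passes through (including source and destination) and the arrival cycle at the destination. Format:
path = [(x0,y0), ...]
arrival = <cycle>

path = [(0,0), (1,0), (2,0), (3,0)]
arrival = 26

t=20: at (0,0)
t=22: at (1,0) after E
t=24: at (2,0) after E
t=26: at (3,0) after E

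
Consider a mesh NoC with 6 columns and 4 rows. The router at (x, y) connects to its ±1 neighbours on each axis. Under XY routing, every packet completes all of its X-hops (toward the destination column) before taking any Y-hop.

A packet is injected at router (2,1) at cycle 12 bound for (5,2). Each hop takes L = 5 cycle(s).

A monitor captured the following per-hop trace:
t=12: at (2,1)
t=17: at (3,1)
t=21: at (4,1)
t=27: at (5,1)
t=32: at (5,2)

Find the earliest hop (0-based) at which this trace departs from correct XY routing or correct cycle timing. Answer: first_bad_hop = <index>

first_bad_hop = 2

hop 1: step (+1,+0), +5 cyc — ok
hop 2: step (+1,+0), +4 cyc — BAD: Δcyc=4≠L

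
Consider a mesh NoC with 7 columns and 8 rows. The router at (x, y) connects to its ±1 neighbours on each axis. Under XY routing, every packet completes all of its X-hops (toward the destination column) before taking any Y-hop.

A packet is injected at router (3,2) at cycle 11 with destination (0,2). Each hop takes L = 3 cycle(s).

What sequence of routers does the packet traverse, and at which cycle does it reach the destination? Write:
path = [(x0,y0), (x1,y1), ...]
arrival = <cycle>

path = [(3,2), (2,2), (1,2), (0,2)]
arrival = 20

t=11: at (3,2)
t=14: at (2,2) after W
t=17: at (1,2) after W
t=20: at (0,2) after W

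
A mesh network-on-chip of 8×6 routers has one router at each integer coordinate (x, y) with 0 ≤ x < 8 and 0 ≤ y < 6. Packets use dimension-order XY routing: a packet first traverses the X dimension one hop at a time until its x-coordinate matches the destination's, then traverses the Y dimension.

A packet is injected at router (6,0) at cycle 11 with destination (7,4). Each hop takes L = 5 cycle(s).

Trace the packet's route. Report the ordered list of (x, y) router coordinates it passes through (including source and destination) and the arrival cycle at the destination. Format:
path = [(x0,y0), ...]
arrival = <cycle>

path = [(6,0), (7,0), (7,1), (7,2), (7,3), (7,4)]
arrival = 36

[0] x=6 y=0 t=11
[1] x=7 y=0 t=16 →E
[2] x=7 y=1 t=21 →N
[3] x=7 y=2 t=26 →N
[4] x=7 y=3 t=31 →N
[5] x=7 y=4 t=36 →N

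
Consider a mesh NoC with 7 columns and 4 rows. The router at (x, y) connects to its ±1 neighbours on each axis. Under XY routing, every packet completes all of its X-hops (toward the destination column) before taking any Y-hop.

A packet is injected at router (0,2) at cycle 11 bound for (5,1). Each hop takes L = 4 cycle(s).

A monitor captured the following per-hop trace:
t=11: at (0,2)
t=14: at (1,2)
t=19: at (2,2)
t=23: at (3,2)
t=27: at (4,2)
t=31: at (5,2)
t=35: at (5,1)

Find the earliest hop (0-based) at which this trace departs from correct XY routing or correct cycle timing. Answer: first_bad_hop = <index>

first_bad_hop = 1

[1] (+1,+0) / 3c ⇒ BAD: Δcyc=3≠L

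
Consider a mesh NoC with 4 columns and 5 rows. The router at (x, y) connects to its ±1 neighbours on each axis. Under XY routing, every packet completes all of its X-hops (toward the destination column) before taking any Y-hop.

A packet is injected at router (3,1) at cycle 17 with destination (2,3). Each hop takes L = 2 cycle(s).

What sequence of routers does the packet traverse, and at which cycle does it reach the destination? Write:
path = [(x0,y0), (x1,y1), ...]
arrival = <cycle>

path = [(3,1), (2,1), (2,2), (2,3)]
arrival = 23

[0] x=3 y=1 t=17
[1] x=2 y=1 t=19 →W
[2] x=2 y=2 t=21 →N
[3] x=2 y=3 t=23 →N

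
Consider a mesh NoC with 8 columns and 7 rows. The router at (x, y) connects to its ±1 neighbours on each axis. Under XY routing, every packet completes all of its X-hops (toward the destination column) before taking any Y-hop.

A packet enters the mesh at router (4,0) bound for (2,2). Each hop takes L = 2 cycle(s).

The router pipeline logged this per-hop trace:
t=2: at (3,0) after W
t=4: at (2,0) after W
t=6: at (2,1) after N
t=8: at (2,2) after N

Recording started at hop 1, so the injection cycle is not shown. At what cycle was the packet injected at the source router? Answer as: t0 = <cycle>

Hop 1 reached at cycle 2; hop k is at t0 + k·L.
Therefore t0 = 2 − L = 0.

t0 = 0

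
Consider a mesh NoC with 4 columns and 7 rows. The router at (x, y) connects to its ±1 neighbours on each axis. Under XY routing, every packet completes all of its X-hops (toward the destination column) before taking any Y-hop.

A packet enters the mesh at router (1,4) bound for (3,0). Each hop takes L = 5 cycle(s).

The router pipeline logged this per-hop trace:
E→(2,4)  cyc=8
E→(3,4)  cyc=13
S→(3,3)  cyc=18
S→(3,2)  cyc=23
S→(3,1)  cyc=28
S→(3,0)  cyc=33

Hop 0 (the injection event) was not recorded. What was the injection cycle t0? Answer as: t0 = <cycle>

cyc[1] = 8 and cyc[k] = t0 + k·L for every k.
Therefore t0 = 8 − L = 3.

t0 = 3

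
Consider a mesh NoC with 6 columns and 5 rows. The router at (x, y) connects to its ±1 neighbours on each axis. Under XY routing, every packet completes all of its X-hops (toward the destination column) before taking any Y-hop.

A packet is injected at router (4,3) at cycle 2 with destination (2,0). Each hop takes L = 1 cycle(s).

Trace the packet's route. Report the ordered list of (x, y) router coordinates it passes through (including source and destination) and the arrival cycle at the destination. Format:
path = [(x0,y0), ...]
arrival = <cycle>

hop 0: (4,3) @ cyc 2
hop 1: (3,3) @ cyc 3  [W]
hop 2: (2,3) @ cyc 4  [W]
hop 3: (2,2) @ cyc 5  [S]
hop 4: (2,1) @ cyc 6  [S]
hop 5: (2,0) @ cyc 7  [S]

path = [(4,3), (3,3), (2,3), (2,2), (2,1), (2,0)]
arrival = 7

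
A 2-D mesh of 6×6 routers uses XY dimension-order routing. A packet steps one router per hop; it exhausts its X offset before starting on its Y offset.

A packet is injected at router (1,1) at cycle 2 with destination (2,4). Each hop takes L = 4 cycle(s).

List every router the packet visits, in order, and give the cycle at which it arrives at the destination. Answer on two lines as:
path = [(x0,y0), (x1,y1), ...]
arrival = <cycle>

src (1,1)  cyc=2
E→(2,1)  cyc=6
N→(2,2)  cyc=10
N→(2,3)  cyc=14
N→(2,4)  cyc=18

path = [(1,1), (2,1), (2,2), (2,3), (2,4)]
arrival = 18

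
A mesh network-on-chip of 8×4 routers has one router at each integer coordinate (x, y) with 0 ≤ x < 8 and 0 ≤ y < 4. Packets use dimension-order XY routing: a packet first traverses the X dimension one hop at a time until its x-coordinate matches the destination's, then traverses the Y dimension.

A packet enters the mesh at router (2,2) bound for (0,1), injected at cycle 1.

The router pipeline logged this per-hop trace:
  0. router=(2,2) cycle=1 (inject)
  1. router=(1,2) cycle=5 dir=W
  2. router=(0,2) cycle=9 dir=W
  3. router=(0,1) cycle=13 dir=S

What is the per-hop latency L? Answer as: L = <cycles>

L = 4

Between hops 0 and 1 the cycle counter advances 5 − 1 = 4.
That increment is L by definition: L = 4.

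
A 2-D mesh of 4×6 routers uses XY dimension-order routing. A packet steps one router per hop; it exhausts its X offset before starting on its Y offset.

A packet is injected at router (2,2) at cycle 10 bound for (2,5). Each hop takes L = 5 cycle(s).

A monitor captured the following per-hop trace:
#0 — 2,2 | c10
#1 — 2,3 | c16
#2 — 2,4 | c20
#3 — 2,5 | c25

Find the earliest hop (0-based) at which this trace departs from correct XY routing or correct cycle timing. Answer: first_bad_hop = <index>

first_bad_hop = 1

hop 1: step (+0,+1), +6 cyc — BAD: Δcyc=6≠L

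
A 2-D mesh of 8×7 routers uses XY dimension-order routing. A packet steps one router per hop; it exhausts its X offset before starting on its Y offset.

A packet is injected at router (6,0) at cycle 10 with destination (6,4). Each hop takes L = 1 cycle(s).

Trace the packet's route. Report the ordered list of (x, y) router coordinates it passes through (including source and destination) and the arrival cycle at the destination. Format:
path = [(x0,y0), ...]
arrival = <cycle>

path = [(6,0), (6,1), (6,2), (6,3), (6,4)]
arrival = 14

hop 0: (6,0) @ cyc 10
hop 1: (6,1) @ cyc 11  [N]
hop 2: (6,2) @ cyc 12  [N]
hop 3: (6,3) @ cyc 13  [N]
hop 4: (6,4) @ cyc 14  [N]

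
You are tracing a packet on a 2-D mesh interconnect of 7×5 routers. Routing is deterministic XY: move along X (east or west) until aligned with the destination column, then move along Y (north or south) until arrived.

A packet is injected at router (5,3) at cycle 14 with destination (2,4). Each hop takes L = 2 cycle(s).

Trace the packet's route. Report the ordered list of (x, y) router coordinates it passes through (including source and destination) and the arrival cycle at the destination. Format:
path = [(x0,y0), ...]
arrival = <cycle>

  0. router=(5,3) cycle=14 (inject)
  1. router=(4,3) cycle=16 dir=W
  2. router=(3,3) cycle=18 dir=W
  3. router=(2,3) cycle=20 dir=W
  4. router=(2,4) cycle=22 dir=N

path = [(5,3), (4,3), (3,3), (2,3), (2,4)]
arrival = 22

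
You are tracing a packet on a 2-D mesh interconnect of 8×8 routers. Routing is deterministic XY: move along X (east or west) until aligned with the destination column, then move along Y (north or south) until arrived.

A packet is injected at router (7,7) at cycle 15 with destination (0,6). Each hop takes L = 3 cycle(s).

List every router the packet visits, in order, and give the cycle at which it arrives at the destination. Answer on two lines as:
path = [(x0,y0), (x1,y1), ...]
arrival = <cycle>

t=15: at (7,7)
t=18: at (6,7) after W
t=21: at (5,7) after W
t=24: at (4,7) after W
t=27: at (3,7) after W
t=30: at (2,7) after W
t=33: at (1,7) after W
t=36: at (0,7) after W
t=39: at (0,6) after S

path = [(7,7), (6,7), (5,7), (4,7), (3,7), (2,7), (1,7), (0,7), (0,6)]
arrival = 39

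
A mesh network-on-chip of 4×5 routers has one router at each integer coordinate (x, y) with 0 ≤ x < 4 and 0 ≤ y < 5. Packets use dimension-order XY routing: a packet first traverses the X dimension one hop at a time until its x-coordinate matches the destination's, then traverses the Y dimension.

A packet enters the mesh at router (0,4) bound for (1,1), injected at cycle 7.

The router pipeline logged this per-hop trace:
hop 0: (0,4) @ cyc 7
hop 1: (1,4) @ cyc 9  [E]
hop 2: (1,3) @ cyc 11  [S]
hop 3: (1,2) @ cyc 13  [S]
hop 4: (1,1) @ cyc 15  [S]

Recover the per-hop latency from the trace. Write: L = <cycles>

L = 2

Δcyc across hop 0→1: 9 − 7 = 2.
Per-hop latency L = Δcyc = 2.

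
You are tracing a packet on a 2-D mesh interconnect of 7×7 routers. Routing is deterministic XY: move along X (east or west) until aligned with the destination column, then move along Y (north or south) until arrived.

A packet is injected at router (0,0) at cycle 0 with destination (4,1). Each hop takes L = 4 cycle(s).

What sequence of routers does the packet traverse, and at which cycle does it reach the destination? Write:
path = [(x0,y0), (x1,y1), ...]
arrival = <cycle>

path = [(0,0), (1,0), (2,0), (3,0), (4,0), (4,1)]
arrival = 20

  0. router=(0,0) cycle=0 (inject)
  1. router=(1,0) cycle=4 dir=E
  2. router=(2,0) cycle=8 dir=E
  3. router=(3,0) cycle=12 dir=E
  4. router=(4,0) cycle=16 dir=E
  5. router=(4,1) cycle=20 dir=N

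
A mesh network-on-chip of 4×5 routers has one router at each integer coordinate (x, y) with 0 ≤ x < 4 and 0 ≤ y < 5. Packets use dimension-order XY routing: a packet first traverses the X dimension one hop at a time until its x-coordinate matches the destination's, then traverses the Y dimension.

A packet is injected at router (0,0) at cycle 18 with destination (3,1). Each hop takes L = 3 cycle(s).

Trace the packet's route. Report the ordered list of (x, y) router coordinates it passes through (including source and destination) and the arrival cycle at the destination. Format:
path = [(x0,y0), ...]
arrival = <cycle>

path = [(0,0), (1,0), (2,0), (3,0), (3,1)]
arrival = 30

src (0,0)  cyc=18
E→(1,0)  cyc=21
E→(2,0)  cyc=24
E→(3,0)  cyc=27
N→(3,1)  cyc=30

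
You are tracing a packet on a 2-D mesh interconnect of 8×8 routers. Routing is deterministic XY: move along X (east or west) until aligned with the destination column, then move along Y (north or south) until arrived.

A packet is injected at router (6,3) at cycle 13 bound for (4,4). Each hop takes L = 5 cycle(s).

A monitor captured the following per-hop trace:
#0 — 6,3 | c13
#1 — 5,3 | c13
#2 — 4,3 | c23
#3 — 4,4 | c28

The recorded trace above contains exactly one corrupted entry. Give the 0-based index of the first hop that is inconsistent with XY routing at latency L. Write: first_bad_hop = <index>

  1: Δx=-1 Δy=+0 Δt=0 [BAD: Δcyc=0≠L]

first_bad_hop = 1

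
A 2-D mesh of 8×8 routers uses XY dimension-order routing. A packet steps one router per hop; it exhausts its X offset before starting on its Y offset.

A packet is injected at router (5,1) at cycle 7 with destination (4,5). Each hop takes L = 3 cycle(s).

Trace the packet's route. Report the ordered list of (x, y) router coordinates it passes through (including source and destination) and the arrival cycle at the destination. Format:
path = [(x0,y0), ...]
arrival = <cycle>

path = [(5,1), (4,1), (4,2), (4,3), (4,4), (4,5)]
arrival = 22

src (5,1)  cyc=7
W→(4,1)  cyc=10
N→(4,2)  cyc=13
N→(4,3)  cyc=16
N→(4,4)  cyc=19
N→(4,5)  cyc=22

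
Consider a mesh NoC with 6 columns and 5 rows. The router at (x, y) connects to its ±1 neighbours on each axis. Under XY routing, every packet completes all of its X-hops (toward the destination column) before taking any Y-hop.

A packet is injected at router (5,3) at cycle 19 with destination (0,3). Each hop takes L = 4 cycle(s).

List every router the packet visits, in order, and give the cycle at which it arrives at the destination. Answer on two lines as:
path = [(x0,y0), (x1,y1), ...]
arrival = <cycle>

path = [(5,3), (4,3), (3,3), (2,3), (1,3), (0,3)]
arrival = 39

#0 — 5,3 | c19
#1 — 4,3 | c23 | W
#2 — 3,3 | c27 | W
#3 — 2,3 | c31 | W
#4 — 1,3 | c35 | W
#5 — 0,3 | c39 | W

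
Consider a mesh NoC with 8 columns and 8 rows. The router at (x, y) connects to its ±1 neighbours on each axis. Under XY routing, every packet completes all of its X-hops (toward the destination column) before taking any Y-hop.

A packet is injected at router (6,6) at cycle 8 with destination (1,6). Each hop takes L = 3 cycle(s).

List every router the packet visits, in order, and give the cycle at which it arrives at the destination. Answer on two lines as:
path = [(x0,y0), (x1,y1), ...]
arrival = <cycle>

path = [(6,6), (5,6), (4,6), (3,6), (2,6), (1,6)]
arrival = 23

#0 — 6,6 | c8
#1 — 5,6 | c11 | W
#2 — 4,6 | c14 | W
#3 — 3,6 | c17 | W
#4 — 2,6 | c20 | W
#5 — 1,6 | c23 | W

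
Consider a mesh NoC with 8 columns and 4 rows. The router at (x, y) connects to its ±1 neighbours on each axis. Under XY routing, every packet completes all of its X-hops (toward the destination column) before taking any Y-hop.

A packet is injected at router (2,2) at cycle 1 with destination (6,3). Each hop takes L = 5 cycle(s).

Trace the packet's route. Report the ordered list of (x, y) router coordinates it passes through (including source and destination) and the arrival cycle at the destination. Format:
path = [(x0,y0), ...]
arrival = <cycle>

#0 — 2,2 | c1
#1 — 3,2 | c6 | E
#2 — 4,2 | c11 | E
#3 — 5,2 | c16 | E
#4 — 6,2 | c21 | E
#5 — 6,3 | c26 | N

path = [(2,2), (3,2), (4,2), (5,2), (6,2), (6,3)]
arrival = 26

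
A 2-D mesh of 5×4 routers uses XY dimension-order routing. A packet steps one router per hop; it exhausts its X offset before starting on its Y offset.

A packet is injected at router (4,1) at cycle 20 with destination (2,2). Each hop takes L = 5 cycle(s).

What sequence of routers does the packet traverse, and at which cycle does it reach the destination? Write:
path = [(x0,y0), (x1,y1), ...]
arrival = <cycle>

[0] x=4 y=1 t=20
[1] x=3 y=1 t=25 →W
[2] x=2 y=1 t=30 →W
[3] x=2 y=2 t=35 →N

path = [(4,1), (3,1), (2,1), (2,2)]
arrival = 35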